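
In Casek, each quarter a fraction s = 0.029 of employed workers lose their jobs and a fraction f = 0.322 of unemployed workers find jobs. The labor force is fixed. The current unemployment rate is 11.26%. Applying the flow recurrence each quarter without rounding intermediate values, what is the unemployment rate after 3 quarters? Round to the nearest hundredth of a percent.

With a fixed labor force, u_{t+1} = u_t + s·(1−u_t) − f·u_t = u_t·(1−s−f) + s.
Here 1−s−f = 0.649 and s = 0.029.
u_1 = 0.112600 × 0.649 + 0.029 = 0.102077.
u_2 = 0.102077 × 0.649 + 0.029 = 0.095248.
u_3 = 0.095248 × 0.649 + 0.029 = 0.090816.

Unemployment rate after three quarters ≈ 9.08%.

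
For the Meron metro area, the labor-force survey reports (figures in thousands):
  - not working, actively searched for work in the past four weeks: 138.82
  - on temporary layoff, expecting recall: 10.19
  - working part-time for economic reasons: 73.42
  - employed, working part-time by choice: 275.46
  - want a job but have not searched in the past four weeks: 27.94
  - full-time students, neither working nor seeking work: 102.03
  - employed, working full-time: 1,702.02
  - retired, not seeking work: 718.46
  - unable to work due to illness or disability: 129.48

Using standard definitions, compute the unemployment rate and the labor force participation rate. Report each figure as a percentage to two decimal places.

Employed = 73.42 + 275.46 + 1,702.02 = 2,050.90 thousand (anyone who worked, including part-time for economic reasons, counts as employed).
Unemployed = 138.82 + 10.19 = 149.01 thousand (jobless and actively searching, or on temporary layoff).
Labor force = 2,050.90 + 149.01 = 2,199.91 thousand.
Not in labor force = 27.94 + 102.03 + 718.46 + 129.48 = 977.91 thousand (those not working and not actively searching are outside the labor force — including those who want a job but have given up searching).
Civilian working-age population = 2,199.91 + 977.91 = 3,177.82 thousand.
Unemployment rate = 149.01 / 2,199.91 = 6.77%.
Labor force participation rate = 2,199.91 / 3,177.82 = 69.23%.

Unemployment rate ≈ 6.77%; labor force participation rate ≈ 69.23%.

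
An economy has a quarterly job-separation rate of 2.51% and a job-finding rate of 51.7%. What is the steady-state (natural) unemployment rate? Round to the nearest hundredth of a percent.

Steady-state unemployment rate ≈ 4.63%.

At steady state the flows balance: s·E = f·U, so U/(E+U) = s/(s+f).
u* = 2.51 / (2.51 + 51.7) = 2.51 / 54.21 = 4.63%.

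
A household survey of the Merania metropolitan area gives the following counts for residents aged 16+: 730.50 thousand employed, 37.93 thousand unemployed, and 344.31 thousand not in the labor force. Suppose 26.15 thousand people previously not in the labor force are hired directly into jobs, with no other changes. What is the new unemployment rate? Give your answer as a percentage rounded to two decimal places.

Initially, labor force = 730.50 + 37.93 = 768.43 thousand, so u = 37.93/768.43 = 4.94%.
After the change, employed and labor force both rise by 26.15; unemployed unchanged → E = 756.65, U = 37.93, labor force = 794.58 thousand.
New unemployment rate = 37.93 / 794.58 = 4.77%.

New unemployment rate ≈ 4.77%.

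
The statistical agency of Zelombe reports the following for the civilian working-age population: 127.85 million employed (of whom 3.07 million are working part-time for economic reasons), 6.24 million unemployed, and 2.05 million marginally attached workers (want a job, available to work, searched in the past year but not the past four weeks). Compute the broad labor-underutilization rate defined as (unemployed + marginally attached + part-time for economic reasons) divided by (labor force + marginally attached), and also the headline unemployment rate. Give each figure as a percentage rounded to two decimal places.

Labor force = 127.85 + 6.24 = 134.09 million.
Numerator = 6.24 + 2.05 + 3.07 = 11.36 million.
Denominator = 134.09 + 2.05 = 136.14 million.
Broad rate = 11.36 / 136.14 = 8.34%.
Headline unemployment rate = 6.24 / 134.09 = 4.65%.

Broad underutilization rate ≈ 8.34%; headline unemployment rate ≈ 4.65%.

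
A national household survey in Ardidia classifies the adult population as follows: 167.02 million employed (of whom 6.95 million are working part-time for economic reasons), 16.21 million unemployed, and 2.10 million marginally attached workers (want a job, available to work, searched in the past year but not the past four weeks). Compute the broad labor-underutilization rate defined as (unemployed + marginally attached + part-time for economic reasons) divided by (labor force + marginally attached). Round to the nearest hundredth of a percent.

Broad underutilization rate ≈ 13.63%.

Labor force = 167.02 + 16.21 = 183.23 million.
Numerator = 16.21 + 2.10 + 6.95 = 25.26 million.
Denominator = 183.23 + 2.10 = 185.33 million.
Broad rate = 25.26 / 185.33 = 13.63%.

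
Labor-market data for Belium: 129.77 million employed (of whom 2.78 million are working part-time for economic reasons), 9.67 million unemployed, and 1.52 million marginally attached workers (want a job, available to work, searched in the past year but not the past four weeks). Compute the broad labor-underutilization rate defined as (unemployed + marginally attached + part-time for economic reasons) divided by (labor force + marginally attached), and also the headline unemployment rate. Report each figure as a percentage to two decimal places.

Labor force = 129.77 + 9.67 = 139.44 million.
Numerator = 9.67 + 1.52 + 2.78 = 13.97 million.
Denominator = 139.44 + 1.52 = 140.96 million.
Broad rate = 13.97 / 140.96 = 9.91%.
Headline unemployment rate = 9.67 / 139.44 = 6.93%.

Broad underutilization rate ≈ 9.91%; headline unemployment rate ≈ 6.93%.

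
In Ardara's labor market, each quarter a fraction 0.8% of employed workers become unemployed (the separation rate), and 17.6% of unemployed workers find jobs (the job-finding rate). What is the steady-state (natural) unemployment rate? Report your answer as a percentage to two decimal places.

Steady-state unemployment rate ≈ 4.35%.

At steady state the flows balance: s·E = f·U, so U/(E+U) = s/(s+f).
u* = 0.8 / (0.8 + 17.6) = 0.8 / 18.40 = 4.35%.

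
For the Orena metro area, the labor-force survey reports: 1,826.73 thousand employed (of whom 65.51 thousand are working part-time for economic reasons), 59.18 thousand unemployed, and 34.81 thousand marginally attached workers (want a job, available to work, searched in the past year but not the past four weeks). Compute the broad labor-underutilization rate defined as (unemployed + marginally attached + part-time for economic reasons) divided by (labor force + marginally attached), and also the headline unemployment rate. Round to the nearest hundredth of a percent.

Broad underutilization rate ≈ 8.30%; headline unemployment rate ≈ 3.14%.

Labor force = 1,826.73 + 59.18 = 1,885.91 thousand.
Numerator = 59.18 + 34.81 + 65.51 = 159.50 thousand.
Denominator = 1,885.91 + 34.81 = 1,920.72 thousand.
Broad rate = 159.50 / 1,920.72 = 8.30%.
Headline unemployment rate = 59.18 / 1,885.91 = 3.14%.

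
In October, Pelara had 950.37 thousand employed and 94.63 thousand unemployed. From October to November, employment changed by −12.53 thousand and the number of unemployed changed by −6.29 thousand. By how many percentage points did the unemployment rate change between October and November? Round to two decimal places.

The unemployment rate changed by −0.45 percentage points.

October: labor force = 950.37 + 94.63 = 1,045.00; u = 94.63/1,045.00 = 9.06%.
November: labor force = 937.84 + 88.34 = 1,026.18; u = 88.34/1,026.18 = 8.61%.
Change = 8.61% − 9.06% = −0.45 pp.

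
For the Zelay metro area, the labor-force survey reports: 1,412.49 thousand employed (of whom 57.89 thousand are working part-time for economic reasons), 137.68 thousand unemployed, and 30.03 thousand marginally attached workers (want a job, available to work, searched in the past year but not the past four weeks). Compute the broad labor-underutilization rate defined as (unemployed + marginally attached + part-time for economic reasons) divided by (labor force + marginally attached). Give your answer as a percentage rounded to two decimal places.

Labor force = 1,412.49 + 137.68 = 1,550.17 thousand.
Numerator = 137.68 + 30.03 + 57.89 = 225.60 thousand.
Denominator = 1,550.17 + 30.03 = 1,580.20 thousand.
Broad rate = 225.60 / 1,580.20 = 14.28%.

Broad underutilization rate ≈ 14.28%.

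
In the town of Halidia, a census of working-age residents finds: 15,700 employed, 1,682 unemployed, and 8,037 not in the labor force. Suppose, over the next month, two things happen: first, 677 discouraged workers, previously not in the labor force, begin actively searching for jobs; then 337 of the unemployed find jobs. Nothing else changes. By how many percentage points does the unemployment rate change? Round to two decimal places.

The unemployment rate changes by +1.52 percentage points.

Initially, labor force = 15,700 + 1,682 = 17,382, so u = 1,682/17,382 = 9.68%.
After the first change, unemployed and labor force both rise by 677 → E = 15,700, U = 2,359, labor force = 18,059.
After the second change, unemployed falls and employed rises by 337; labor force unchanged → E = 16,037, U = 2,022, labor force = 18,059.
New unemployment rate = 2,022 / 18,059 = 11.20%.
Change = 11.20% − 9.68% = +1.52 percentage points.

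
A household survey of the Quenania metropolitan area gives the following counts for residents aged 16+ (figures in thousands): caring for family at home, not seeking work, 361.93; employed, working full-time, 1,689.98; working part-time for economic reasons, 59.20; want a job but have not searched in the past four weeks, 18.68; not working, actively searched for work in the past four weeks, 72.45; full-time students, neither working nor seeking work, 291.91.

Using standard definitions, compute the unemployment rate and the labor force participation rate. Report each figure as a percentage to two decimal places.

Employed = 1,689.98 + 59.20 = 1,749.18 thousand (anyone who worked, including part-time for economic reasons, counts as employed).
Unemployed = 72.45 thousand.
Labor force = 1,749.18 + 72.45 = 1,821.63 thousand.
Not in labor force = 361.93 + 18.68 + 291.91 = 672.52 thousand (those not working and not actively searching are outside the labor force — including those who want a job but have given up searching).
Civilian working-age population = 1,821.63 + 672.52 = 2,494.15 thousand.
Unemployment rate = 72.45 / 1,821.63 = 3.98%.
Labor force participation rate = 1,821.63 / 2,494.15 = 73.04%.

Unemployment rate ≈ 3.98%; labor force participation rate ≈ 73.04%.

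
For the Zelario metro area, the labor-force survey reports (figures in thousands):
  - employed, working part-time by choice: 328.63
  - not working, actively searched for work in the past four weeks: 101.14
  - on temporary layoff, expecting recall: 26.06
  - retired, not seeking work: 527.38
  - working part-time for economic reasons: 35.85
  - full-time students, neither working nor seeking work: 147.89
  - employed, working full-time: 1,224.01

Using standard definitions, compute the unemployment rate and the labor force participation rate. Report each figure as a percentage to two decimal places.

Employed = 328.63 + 35.85 + 1,224.01 = 1,588.49 thousand (anyone who worked, including part-time for economic reasons, counts as employed).
Unemployed = 101.14 + 26.06 = 127.20 thousand (jobless and actively searching, or on temporary layoff).
Labor force = 1,588.49 + 127.20 = 1,715.69 thousand.
Not in labor force = 527.38 + 147.89 = 675.27 thousand (those not working and not actively searching are outside the labor force).
Civilian working-age population = 1,715.69 + 675.27 = 2,390.96 thousand.
Unemployment rate = 127.20 / 1,715.69 = 7.41%.
Labor force participation rate = 1,715.69 / 2,390.96 = 71.76%.

Unemployment rate ≈ 7.41%; labor force participation rate ≈ 71.76%.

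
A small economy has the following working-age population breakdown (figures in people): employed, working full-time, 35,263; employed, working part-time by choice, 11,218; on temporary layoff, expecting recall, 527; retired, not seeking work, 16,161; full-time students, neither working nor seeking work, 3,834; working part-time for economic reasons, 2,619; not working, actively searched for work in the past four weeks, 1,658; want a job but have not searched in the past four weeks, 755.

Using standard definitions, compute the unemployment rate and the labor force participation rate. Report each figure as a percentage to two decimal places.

Employed = 35,263 + 11,218 + 2,619 = 49,100 (anyone who worked, including part-time for economic reasons, counts as employed).
Unemployed = 527 + 1,658 = 2,185 (jobless and actively searching, or on temporary layoff).
Labor force = 49,100 + 2,185 = 51,285.
Not in labor force = 16,161 + 3,834 + 755 = 20,750 (those not working and not actively searching are outside the labor force — including those who want a job but have given up searching).
Civilian working-age population = 51,285 + 20,750 = 72,035.
Unemployment rate = 2,185 / 51,285 = 4.26%.
Labor force participation rate = 51,285 / 72,035 = 71.19%.

Unemployment rate ≈ 4.26%; labor force participation rate ≈ 71.19%.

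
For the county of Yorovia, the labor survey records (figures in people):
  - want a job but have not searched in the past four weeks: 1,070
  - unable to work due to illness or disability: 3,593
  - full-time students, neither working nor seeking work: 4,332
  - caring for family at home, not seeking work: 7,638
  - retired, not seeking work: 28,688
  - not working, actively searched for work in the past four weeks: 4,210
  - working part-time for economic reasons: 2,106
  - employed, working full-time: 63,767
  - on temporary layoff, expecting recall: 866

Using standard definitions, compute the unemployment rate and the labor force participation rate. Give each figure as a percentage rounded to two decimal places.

Unemployment rate ≈ 7.15%; labor force participation rate ≈ 61.02%.

Employed = 2,106 + 63,767 = 65,873 (anyone who worked, including part-time for economic reasons, counts as employed).
Unemployed = 4,210 + 866 = 5,076 (jobless and actively searching, or on temporary layoff).
Labor force = 65,873 + 5,076 = 70,949.
Not in labor force = 1,070 + 3,593 + 4,332 + 7,638 + 28,688 = 45,321 (those not working and not actively searching are outside the labor force — including those who want a job but have given up searching).
Civilian working-age population = 70,949 + 45,321 = 116,270.
Unemployment rate = 5,076 / 70,949 = 7.15%.
Labor force participation rate = 70,949 / 116,270 = 61.02%.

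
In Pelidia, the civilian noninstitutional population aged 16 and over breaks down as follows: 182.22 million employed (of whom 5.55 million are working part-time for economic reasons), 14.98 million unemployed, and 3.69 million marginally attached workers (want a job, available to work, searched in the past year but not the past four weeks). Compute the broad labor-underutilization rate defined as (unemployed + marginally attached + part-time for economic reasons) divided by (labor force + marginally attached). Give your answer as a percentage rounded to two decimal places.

Labor force = 182.22 + 14.98 = 197.20 million.
Numerator = 14.98 + 3.69 + 5.55 = 24.22 million.
Denominator = 197.20 + 3.69 = 200.89 million.
Broad rate = 24.22 / 200.89 = 12.06%.

Broad underutilization rate ≈ 12.06%.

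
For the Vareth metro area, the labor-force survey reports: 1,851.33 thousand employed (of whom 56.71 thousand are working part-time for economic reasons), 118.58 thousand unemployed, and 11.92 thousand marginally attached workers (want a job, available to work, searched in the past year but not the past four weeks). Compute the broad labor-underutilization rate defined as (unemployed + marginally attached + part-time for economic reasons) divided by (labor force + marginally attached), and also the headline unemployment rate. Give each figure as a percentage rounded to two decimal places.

Labor force = 1,851.33 + 118.58 = 1,969.91 thousand.
Numerator = 118.58 + 11.92 + 56.71 = 187.21 thousand.
Denominator = 1,969.91 + 11.92 = 1,981.83 thousand.
Broad rate = 187.21 / 1,981.83 = 9.45%.
Headline unemployment rate = 118.58 / 1,969.91 = 6.02%.

Broad underutilization rate ≈ 9.45%; headline unemployment rate ≈ 6.02%.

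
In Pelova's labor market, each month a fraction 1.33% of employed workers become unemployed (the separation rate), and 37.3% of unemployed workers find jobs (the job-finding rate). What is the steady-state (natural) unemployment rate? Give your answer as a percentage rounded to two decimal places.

At steady state the flows balance: s·E = f·U, so U/(E+U) = s/(s+f).
u* = 1.33 / (1.33 + 37.3) = 1.33 / 38.63 = 3.44%.

Steady-state unemployment rate ≈ 3.44%.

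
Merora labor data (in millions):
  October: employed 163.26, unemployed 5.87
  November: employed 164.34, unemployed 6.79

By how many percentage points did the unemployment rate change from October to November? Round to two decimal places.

The unemployment rate changed by +0.50 percentage points.

October: labor force = 163.26 + 5.87 = 169.13; u = 5.87/169.13 = 3.47%.
November: labor force = 164.34 + 6.79 = 171.13; u = 6.79/171.13 = 3.97%.
Change = 3.97% − 3.47% = +0.50 pp.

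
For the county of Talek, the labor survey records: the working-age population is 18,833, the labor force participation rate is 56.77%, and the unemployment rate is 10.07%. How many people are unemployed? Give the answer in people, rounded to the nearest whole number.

About 1,077 are unemployed.

Labor force = 0.5677 × 18,833 = 10,691.
Unemployed = 0.1007 × 10,691 ≈ 1,077.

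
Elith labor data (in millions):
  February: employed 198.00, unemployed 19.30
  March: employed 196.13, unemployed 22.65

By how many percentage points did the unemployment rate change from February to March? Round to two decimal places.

February: labor force = 198.00 + 19.30 = 217.30; u = 19.30/217.30 = 8.88%.
March: labor force = 196.13 + 22.65 = 218.78; u = 22.65/218.78 = 10.35%.
Change = 10.35% − 8.88% = +1.47 pp.

The unemployment rate changed by +1.47 percentage points.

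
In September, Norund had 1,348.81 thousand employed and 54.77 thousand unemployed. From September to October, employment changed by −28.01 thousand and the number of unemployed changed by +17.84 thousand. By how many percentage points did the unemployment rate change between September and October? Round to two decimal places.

The unemployment rate changed by +1.31 percentage points.

September: labor force = 1,348.81 + 54.77 = 1,403.58; u = 54.77/1,403.58 = 3.90%.
October: labor force = 1,320.80 + 72.61 = 1,393.41; u = 72.61/1,393.41 = 5.21%.
Change = 5.21% − 3.90% = +1.31 pp.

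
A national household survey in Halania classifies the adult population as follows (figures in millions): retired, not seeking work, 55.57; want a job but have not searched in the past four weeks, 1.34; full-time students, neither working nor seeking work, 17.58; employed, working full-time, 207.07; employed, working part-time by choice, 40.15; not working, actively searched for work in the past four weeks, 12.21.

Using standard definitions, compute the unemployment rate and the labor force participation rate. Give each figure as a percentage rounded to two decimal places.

Unemployment rate ≈ 4.71%; labor force participation rate ≈ 77.69%.

Employed = 207.07 + 40.15 = 247.22 million.
Unemployed = 12.21 million.
Labor force = 247.22 + 12.21 = 259.43 million.
Not in labor force = 55.57 + 1.34 + 17.58 = 74.49 million (those not working and not actively searching are outside the labor force — including those who want a job but have given up searching).
Civilian working-age population = 259.43 + 74.49 = 333.92 million.
Unemployment rate = 12.21 / 259.43 = 4.71%.
Labor force participation rate = 259.43 / 333.92 = 77.69%.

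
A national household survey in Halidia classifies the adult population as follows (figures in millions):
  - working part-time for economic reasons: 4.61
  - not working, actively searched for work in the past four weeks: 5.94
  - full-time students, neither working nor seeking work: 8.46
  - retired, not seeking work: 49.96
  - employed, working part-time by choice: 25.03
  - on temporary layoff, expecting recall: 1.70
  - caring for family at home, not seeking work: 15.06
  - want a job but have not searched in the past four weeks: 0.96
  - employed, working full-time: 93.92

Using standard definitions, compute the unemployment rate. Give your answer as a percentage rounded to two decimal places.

Employed = 4.61 + 25.03 + 93.92 = 123.56 million (anyone who worked, including part-time for economic reasons, counts as employed).
Unemployed = 5.94 + 1.70 = 7.64 million (jobless and actively searching, or on temporary layoff).
Labor force = 123.56 + 7.64 = 131.20 million.
Unemployment rate = 7.64 / 131.20 = 5.82%.

Unemployment rate ≈ 5.82%.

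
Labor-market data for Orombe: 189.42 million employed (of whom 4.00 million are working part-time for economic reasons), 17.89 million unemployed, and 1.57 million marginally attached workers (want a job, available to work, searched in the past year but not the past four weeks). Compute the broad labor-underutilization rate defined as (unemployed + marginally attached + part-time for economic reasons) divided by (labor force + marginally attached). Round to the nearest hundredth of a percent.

Labor force = 189.42 + 17.89 = 207.31 million.
Numerator = 17.89 + 1.57 + 4.00 = 23.46 million.
Denominator = 207.31 + 1.57 = 208.88 million.
Broad rate = 23.46 / 208.88 = 11.23%.

Broad underutilization rate ≈ 11.23%.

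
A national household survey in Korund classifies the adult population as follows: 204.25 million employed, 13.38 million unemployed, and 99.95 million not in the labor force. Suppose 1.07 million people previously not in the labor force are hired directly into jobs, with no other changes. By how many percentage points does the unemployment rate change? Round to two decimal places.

Initially, labor force = 204.25 + 13.38 = 217.63 million, so u = 13.38/217.63 = 6.15%.
After the change, employed and labor force both rise by 1.07; unemployed unchanged → E = 205.32, U = 13.38, labor force = 218.70 million.
New unemployment rate = 13.38 / 218.70 = 6.12%.
Change = 6.12% − 6.15% = −0.03 percentage points.

The unemployment rate changes by −0.03 percentage points.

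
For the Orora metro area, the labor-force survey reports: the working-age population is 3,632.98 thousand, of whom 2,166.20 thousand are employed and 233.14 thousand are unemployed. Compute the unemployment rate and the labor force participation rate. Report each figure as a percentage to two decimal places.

Labor force = employed + unemployed = 2,166.20 + 233.14 = 2,399.34 thousand.
Unemployment rate = 233.14 / 2,399.34 = 9.72%.
Labor force participation rate = 2,399.34 / 3,632.98 = 66.04%.

Unemployment rate ≈ 9.72%; labor force participation rate ≈ 66.04%.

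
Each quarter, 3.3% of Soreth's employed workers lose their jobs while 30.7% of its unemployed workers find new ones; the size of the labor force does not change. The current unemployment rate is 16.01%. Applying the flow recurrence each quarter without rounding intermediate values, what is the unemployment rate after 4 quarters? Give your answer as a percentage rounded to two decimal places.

Unemployment rate after four quarters ≈ 10.90%.

With a fixed labor force, u_{t+1} = u_t + s·(1−u_t) − f·u_t = u_t·(1−s−f) + s.
Here 1−s−f = 0.660 and s = 0.033.
u_1 = 0.160100 × 0.660 + 0.033 = 0.138666.
u_2 = 0.138666 × 0.660 + 0.033 = 0.124520.
u_3 = 0.124520 × 0.660 + 0.033 = 0.115183.
u_4 = 0.115183 × 0.660 + 0.033 = 0.109021.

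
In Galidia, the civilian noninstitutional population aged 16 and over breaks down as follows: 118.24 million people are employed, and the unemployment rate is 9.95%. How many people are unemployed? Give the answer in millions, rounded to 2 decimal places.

About 13.06 million are unemployed.

Let U be the number unemployed. The labor force is E + U, and U/(E+U) = 0.0995.
So U = 0.0995 × 118.24 / (1 − 0.0995) = 11.7649 / 0.9005 ≈ 13.06 million.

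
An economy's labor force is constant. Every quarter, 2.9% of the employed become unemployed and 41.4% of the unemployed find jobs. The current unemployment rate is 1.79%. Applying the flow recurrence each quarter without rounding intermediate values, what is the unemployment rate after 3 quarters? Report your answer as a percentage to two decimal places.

Unemployment rate after three quarters ≈ 5.72%.

With a fixed labor force, u_{t+1} = u_t + s·(1−u_t) − f·u_t = u_t·(1−s−f) + s.
Here 1−s−f = 0.557 and s = 0.029.
u_1 = 0.017900 × 0.557 + 0.029 = 0.038970.
u_2 = 0.038970 × 0.557 + 0.029 = 0.050706.
u_3 = 0.050706 × 0.557 + 0.029 = 0.057243.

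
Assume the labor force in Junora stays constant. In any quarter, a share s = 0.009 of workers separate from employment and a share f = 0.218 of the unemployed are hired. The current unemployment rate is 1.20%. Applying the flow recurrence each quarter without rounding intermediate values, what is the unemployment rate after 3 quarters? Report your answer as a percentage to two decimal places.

With a fixed labor force, u_{t+1} = u_t + s·(1−u_t) − f·u_t = u_t·(1−s−f) + s.
Here 1−s−f = 0.773 and s = 0.009.
u_1 = 0.012000 × 0.773 + 0.009 = 0.018276.
u_2 = 0.018276 × 0.773 + 0.009 = 0.023127.
u_3 = 0.023127 × 0.773 + 0.009 = 0.026877.

Unemployment rate after three quarters ≈ 2.69%.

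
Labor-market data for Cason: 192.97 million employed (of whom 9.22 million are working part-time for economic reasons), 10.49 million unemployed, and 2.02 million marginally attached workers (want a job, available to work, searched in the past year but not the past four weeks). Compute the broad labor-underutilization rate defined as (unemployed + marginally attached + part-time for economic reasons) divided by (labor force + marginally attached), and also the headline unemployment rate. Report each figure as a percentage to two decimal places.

Labor force = 192.97 + 10.49 = 203.46 million.
Numerator = 10.49 + 2.02 + 9.22 = 21.73 million.
Denominator = 203.46 + 2.02 = 205.48 million.
Broad rate = 21.73 / 205.48 = 10.58%.
Headline unemployment rate = 10.49 / 203.46 = 5.16%.

Broad underutilization rate ≈ 10.58%; headline unemployment rate ≈ 5.16%.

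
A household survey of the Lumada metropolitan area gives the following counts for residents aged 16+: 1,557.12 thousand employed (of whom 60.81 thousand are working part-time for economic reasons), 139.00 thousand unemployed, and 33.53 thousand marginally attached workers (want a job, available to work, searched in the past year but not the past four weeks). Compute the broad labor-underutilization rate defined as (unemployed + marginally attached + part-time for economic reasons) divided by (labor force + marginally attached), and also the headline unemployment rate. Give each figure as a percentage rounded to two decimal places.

Labor force = 1,557.12 + 139.00 = 1,696.12 thousand.
Numerator = 139.00 + 33.53 + 60.81 = 233.34 thousand.
Denominator = 1,696.12 + 33.53 = 1,729.65 thousand.
Broad rate = 233.34 / 1,729.65 = 13.49%.
Headline unemployment rate = 139.00 / 1,696.12 = 8.20%.

Broad underutilization rate ≈ 13.49%; headline unemployment rate ≈ 8.20%.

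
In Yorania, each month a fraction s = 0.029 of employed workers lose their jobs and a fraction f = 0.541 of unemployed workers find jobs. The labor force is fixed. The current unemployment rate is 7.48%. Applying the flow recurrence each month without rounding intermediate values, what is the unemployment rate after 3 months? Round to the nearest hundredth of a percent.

With a fixed labor force, u_{t+1} = u_t + s·(1−u_t) − f·u_t = u_t·(1−s−f) + s.
Here 1−s−f = 0.430 and s = 0.029.
u_1 = 0.074800 × 0.430 + 0.029 = 0.061164.
u_2 = 0.061164 × 0.430 + 0.029 = 0.055301.
u_3 = 0.055301 × 0.430 + 0.029 = 0.052779.

Unemployment rate after three months ≈ 5.28%.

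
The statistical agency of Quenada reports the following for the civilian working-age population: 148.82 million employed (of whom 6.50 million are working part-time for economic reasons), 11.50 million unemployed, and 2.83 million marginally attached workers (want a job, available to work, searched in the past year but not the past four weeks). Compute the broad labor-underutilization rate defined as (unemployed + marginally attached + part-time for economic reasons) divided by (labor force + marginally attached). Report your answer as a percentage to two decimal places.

Labor force = 148.82 + 11.50 = 160.32 million.
Numerator = 11.50 + 2.83 + 6.50 = 20.83 million.
Denominator = 160.32 + 2.83 = 163.15 million.
Broad rate = 20.83 / 163.15 = 12.77%.

Broad underutilization rate ≈ 12.77%.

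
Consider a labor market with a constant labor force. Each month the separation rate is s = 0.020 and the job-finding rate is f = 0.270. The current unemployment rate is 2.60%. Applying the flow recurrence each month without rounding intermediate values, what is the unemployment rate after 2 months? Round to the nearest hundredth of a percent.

Unemployment rate after two months ≈ 4.73%.

With a fixed labor force, u_{t+1} = u_t + s·(1−u_t) − f·u_t = u_t·(1−s−f) + s.
Here 1−s−f = 0.710 and s = 0.020.
u_1 = 0.026000 × 0.710 + 0.020 = 0.038460.
u_2 = 0.038460 × 0.710 + 0.020 = 0.047307.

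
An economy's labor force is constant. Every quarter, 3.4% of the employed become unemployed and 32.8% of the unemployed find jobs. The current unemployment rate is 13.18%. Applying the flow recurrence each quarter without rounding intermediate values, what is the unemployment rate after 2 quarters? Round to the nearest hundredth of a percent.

With a fixed labor force, u_{t+1} = u_t + s·(1−u_t) − f·u_t = u_t·(1−s−f) + s.
Here 1−s−f = 0.638 and s = 0.034.
u_1 = 0.131800 × 0.638 + 0.034 = 0.118088.
u_2 = 0.118088 × 0.638 + 0.034 = 0.109340.

Unemployment rate after two quarters ≈ 10.93%.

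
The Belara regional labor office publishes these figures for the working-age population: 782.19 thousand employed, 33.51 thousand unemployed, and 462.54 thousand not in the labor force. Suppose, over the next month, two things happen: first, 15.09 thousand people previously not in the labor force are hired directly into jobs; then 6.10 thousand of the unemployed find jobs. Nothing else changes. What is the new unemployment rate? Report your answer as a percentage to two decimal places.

Initially, labor force = 782.19 + 33.51 = 815.70 thousand, so u = 33.51/815.70 = 4.11%.
After the first change, employed and labor force both rise by 15.09; unemployed unchanged → E = 797.28, U = 33.51, labor force = 830.79 thousand.
After the second change, unemployed falls and employed rises by 6.10; labor force unchanged → E = 803.38, U = 27.41, labor force = 830.79 thousand.
New unemployment rate = 27.41 / 830.79 = 3.30%.

New unemployment rate ≈ 3.30%.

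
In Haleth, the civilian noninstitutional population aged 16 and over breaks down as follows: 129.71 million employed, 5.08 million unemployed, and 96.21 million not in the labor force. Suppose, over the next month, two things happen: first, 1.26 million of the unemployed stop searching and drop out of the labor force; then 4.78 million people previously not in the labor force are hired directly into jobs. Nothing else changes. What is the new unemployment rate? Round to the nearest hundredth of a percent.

New unemployment rate ≈ 2.76%.

Initially, labor force = 129.71 + 5.08 = 134.79 million, so u = 5.08/134.79 = 3.77%.
After the first change, unemployed and labor force both fall by 1.26 → E = 129.71, U = 3.82, labor force = 133.53 million.
After the second change, employed and labor force both rise by 4.78; unemployed unchanged → E = 134.49, U = 3.82, labor force = 138.31 million.
New unemployment rate = 3.82 / 138.31 = 2.76%.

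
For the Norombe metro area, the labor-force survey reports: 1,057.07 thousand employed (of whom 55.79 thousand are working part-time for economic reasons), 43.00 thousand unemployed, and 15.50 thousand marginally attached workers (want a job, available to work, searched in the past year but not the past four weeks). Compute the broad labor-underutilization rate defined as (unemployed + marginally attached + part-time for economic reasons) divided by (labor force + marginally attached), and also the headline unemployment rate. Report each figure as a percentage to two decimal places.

Broad underutilization rate ≈ 10.24%; headline unemployment rate ≈ 3.91%.

Labor force = 1,057.07 + 43.00 = 1,100.07 thousand.
Numerator = 43.00 + 15.50 + 55.79 = 114.29 thousand.
Denominator = 1,100.07 + 15.50 = 1,115.57 thousand.
Broad rate = 114.29 / 1,115.57 = 10.24%.
Headline unemployment rate = 43.00 / 1,100.07 = 3.91%.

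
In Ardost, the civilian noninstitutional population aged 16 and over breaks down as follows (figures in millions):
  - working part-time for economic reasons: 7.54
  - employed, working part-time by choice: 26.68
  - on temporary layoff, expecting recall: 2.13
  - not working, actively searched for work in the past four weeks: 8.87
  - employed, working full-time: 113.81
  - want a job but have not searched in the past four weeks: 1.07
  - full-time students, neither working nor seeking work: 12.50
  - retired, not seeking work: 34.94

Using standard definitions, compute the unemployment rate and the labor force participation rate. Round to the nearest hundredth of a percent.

Employed = 7.54 + 26.68 + 113.81 = 148.03 million (anyone who worked, including part-time for economic reasons, counts as employed).
Unemployed = 2.13 + 8.87 = 11.00 million (jobless and actively searching, or on temporary layoff).
Labor force = 148.03 + 11.00 = 159.03 million.
Not in labor force = 1.07 + 12.50 + 34.94 = 48.51 million (those not working and not actively searching are outside the labor force — including those who want a job but have given up searching).
Civilian working-age population = 159.03 + 48.51 = 207.54 million.
Unemployment rate = 11.00 / 159.03 = 6.92%.
Labor force participation rate = 159.03 / 207.54 = 76.63%.

Unemployment rate ≈ 6.92%; labor force participation rate ≈ 76.63%.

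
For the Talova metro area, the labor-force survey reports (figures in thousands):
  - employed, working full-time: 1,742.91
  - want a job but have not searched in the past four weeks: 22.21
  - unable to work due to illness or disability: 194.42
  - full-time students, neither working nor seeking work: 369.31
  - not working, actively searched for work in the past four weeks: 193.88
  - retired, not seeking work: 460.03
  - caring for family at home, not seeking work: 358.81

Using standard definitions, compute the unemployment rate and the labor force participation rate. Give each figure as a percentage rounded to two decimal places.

Unemployment rate ≈ 10.01%; labor force participation rate ≈ 57.96%.

Employed = 1,742.91 thousand.
Unemployed = 193.88 thousand.
Labor force = 1,742.91 + 193.88 = 1,936.79 thousand.
Not in labor force = 22.21 + 194.42 + 369.31 + 460.03 + 358.81 = 1,404.78 thousand (those not working and not actively searching are outside the labor force — including those who want a job but have given up searching).
Civilian working-age population = 1,936.79 + 1,404.78 = 3,341.57 thousand.
Unemployment rate = 193.88 / 1,936.79 = 10.01%.
Labor force participation rate = 1,936.79 / 3,341.57 = 57.96%.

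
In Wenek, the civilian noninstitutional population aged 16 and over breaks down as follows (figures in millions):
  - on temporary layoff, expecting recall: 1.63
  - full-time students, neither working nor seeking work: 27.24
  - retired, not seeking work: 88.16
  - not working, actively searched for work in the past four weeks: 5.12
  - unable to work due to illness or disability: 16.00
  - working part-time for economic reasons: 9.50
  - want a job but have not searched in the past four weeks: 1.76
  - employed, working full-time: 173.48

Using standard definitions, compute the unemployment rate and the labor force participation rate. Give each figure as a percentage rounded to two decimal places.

Unemployment rate ≈ 3.56%; labor force participation rate ≈ 58.76%.

Employed = 9.50 + 173.48 = 182.98 million (anyone who worked, including part-time for economic reasons, counts as employed).
Unemployed = 1.63 + 5.12 = 6.75 million (jobless and actively searching, or on temporary layoff).
Labor force = 182.98 + 6.75 = 189.73 million.
Not in labor force = 27.24 + 88.16 + 16.00 + 1.76 = 133.16 million (those not working and not actively searching are outside the labor force — including those who want a job but have given up searching).
Civilian working-age population = 189.73 + 133.16 = 322.89 million.
Unemployment rate = 6.75 / 189.73 = 3.56%.
Labor force participation rate = 189.73 / 322.89 = 58.76%.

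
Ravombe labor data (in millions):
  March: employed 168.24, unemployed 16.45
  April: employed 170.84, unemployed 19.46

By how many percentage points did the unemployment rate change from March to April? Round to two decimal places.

The unemployment rate changed by +1.32 percentage points.

March: labor force = 168.24 + 16.45 = 184.69; u = 16.45/184.69 = 8.91%.
April: labor force = 170.84 + 19.46 = 190.30; u = 19.46/190.30 = 10.23%.
Change = 10.23% − 8.91% = +1.32 pp.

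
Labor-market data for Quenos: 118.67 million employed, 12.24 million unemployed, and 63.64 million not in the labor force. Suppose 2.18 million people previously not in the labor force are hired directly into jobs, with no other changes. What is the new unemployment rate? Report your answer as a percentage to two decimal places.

Initially, labor force = 118.67 + 12.24 = 130.91 million, so u = 12.24/130.91 = 9.35%.
After the change, employed and labor force both rise by 2.18; unemployed unchanged → E = 120.85, U = 12.24, labor force = 133.09 million.
New unemployment rate = 12.24 / 133.09 = 9.20%.

New unemployment rate ≈ 9.20%.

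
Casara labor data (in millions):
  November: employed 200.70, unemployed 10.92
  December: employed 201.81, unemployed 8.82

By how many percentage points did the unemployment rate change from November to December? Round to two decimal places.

November: labor force = 200.70 + 10.92 = 211.62; u = 10.92/211.62 = 5.16%.
December: labor force = 201.81 + 8.82 = 210.63; u = 8.82/210.63 = 4.19%.
Change = 4.19% − 5.16% = −0.97 pp.

The unemployment rate changed by −0.97 percentage points.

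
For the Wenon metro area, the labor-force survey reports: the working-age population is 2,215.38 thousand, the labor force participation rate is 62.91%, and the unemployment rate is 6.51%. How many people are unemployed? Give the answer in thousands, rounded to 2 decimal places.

About 90.73 thousand are unemployed.

Labor force = 0.6291 × 2,215.38 = 1,393.70 thousand.
Unemployed = 0.0651 × 1,393.70 ≈ 90.73 thousand.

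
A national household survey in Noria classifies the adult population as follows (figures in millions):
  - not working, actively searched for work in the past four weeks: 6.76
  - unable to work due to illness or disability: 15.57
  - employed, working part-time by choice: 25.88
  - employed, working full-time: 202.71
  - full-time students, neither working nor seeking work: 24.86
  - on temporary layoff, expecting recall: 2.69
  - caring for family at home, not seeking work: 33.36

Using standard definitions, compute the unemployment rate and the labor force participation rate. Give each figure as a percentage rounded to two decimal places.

Employed = 25.88 + 202.71 = 228.59 million.
Unemployed = 6.76 + 2.69 = 9.45 million (jobless and actively searching, or on temporary layoff).
Labor force = 228.59 + 9.45 = 238.04 million.
Not in labor force = 15.57 + 24.86 + 33.36 = 73.79 million (those not working and not actively searching are outside the labor force).
Civilian working-age population = 238.04 + 73.79 = 311.83 million.
Unemployment rate = 9.45 / 238.04 = 3.97%.
Labor force participation rate = 238.04 / 311.83 = 76.34%.

Unemployment rate ≈ 3.97%; labor force participation rate ≈ 76.34%.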